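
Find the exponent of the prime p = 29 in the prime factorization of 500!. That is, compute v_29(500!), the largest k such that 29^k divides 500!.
v_29(500!) = 17

Legendre's formula: v_p(n!) = Σ_{k ≥ 1} ⌊n / p^k⌋. For p = 29, n = 500, the terms are:
  ⌊500/29^1⌋ = ⌊500/29⌋ = 17
(the next term ⌊500/29^2⌋ = 0, terminating the sum). Summing: v_29(500!) = 17 = 17.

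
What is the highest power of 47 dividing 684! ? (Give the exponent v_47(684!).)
v_47(684!) = 14

Legendre's formula: v_p(n!) = Σ_{k ≥ 1} ⌊n / p^k⌋. For p = 47, n = 684, the terms are:
  ⌊684/47^1⌋ = ⌊684/47⌋ = 14
(the next term ⌊684/47^2⌋ = 0, terminating the sum). Summing: v_47(684!) = 14 = 14.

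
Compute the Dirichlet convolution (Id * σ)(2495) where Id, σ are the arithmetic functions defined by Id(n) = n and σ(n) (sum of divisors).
(Id * σ)(2495) = 10989

Divisors of 2495: [1, 5, 499, 2495]. For each d | 2495:
  d = 1: Id(1) · σ(2495/1) = 1 · 3000 = 3000
  d = 5: Id(5) · σ(2495/5) = 5 · 500 = 2500
  d = 499: Id(499) · σ(2495/499) = 499 · 6 = 2994
  d = 2495: Id(2495) · σ(2495/2495) = 2495 · 1 = 2495
Summing: (Id * σ)(2495) = 3000 + 2500 + 2994 + 2495 = 10989.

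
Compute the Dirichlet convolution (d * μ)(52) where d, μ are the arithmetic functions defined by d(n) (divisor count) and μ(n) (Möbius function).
(d * μ)(52) = 1

Divisors of 52: [1, 2, 4, 13, 26, 52]. For each d | 52:
  d = 1: d(1) · μ(52/1) = 1 · 0 = 0
  d = 2: d(2) · μ(52/2) = 2 · 1 = 2
  d = 4: d(4) · μ(52/4) = 3 · -1 = -3
  d = 13: d(13) · μ(52/13) = 2 · 0 = 0
  d = 26: d(26) · μ(52/26) = 4 · -1 = -4
  d = 52: d(52) · μ(52/52) = 6 · 1 = 6
Summing: (d * μ)(52) = 0 + 2 + -3 + 0 + -4 + 6 = 1.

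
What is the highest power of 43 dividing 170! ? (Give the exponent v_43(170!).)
v_43(170!) = 3

Legendre's formula: v_p(n!) = Σ_{k ≥ 1} ⌊n / p^k⌋. For p = 43, n = 170, the terms are:
  ⌊170/43^1⌋ = ⌊170/43⌋ = 3
(the next term ⌊170/43^2⌋ = 0, terminating the sum). Summing: v_43(170!) = 3 = 3.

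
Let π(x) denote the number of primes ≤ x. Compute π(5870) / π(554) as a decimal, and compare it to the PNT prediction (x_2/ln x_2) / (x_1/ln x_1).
π(5870)/π(554) = 773/101 ≈ 7.6535;  PNT prediction ≈ 7.7135.

π(554) = 101 and π(5870) = 773, so π(5870)/π(554) ≈ 7.6535. The PNT-predicted ratio is (5870/ln(5870)) / (554/ln(554)) ≈ 7.7135. The two agree to within a few percent, as expected.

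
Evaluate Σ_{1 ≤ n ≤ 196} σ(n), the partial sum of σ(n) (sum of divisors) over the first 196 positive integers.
Σ_{n ≤ 196} σ(n) = 31713

Compute σ(n) for each 1 ≤ n ≤ 196: σ(1) = 1, σ(2) = 3, σ(3) = 4, σ(4) = 7, σ(5) = 6, σ(6) = 12, σ(7) = 8, σ(8) = 15, σ(9) = 13, σ(10) = 18, σ(11) = 12, σ(12) = 28, σ(13) = 14, σ(14) = 24, σ(15) = 24, σ(16) = 31, σ(17) = 18, σ(18) = 39, σ(19) = 20, σ(20) = 42, σ(21) = 32, σ(22) = 36, σ(23) = 24, σ(24) = 60, σ(25) = 31, σ(26) = 42, σ(27) = 40, σ(28) = 56, σ(29) = 30, σ(30) = 72, σ(31) = 32, σ(32) = 63, σ(33) = 48, σ(34) = 54, σ(35) = 48, σ(36) = 91, σ(37) = 38, σ(38) = 60, σ(39) = 56, σ(40) = 90, σ(41) = 42, σ(42) = 96, σ(43) = 44, σ(44) = 84, σ(45) = 78, σ(46) = 72, σ(47) = 48, σ(48) = 124, σ(49) = 57, σ(50) = 93, σ(51) = 72, σ(52) = 98, σ(53) = 54, σ(54) = 120, σ(55) = 72, σ(56) = 120, σ(57) = 80, σ(58) = 90, σ(59) = 60, σ(60) = 168, σ(61) = 62, σ(62) = 96, σ(63) = 104, σ(64) = 127, σ(65) = 84, σ(66) = 144, σ(67) = 68, σ(68) = 126, σ(69) = 96, σ(70) = 144, σ(71) = 72, σ(72) = 195, σ(73) = 74, σ(74) = 114, σ(75) = 124, σ(76) = 140, σ(77) = 96, σ(78) = 168, σ(79) = 80, σ(80) = 186, σ(81) = 121, σ(82) = 126, σ(83) = 84, σ(84) = 224, σ(85) = 108, σ(86) = 132, σ(87) = 120, σ(88) = 180, σ(89) = 90, σ(90) = 234, σ(91) = 112, σ(92) = 168, σ(93) = 128, σ(94) = 144, σ(95) = 120, σ(96) = 252, σ(97) = 98, σ(98) = 171, σ(99) = 156, σ(100) = 217, σ(101) = 102, σ(102) = 216, σ(103) = 104, σ(104) = 210, σ(105) = 192, σ(106) = 162, σ(107) = 108, σ(108) = 280, σ(109) = 110, σ(110) = 216, σ(111) = 152, σ(112) = 248, σ(113) = 114, σ(114) = 240, σ(115) = 144, σ(116) = 210, σ(117) = 182, σ(118) = 180, σ(119) = 144, σ(120) = 360, σ(121) = 133, σ(122) = 186, σ(123) = 168, σ(124) = 224, σ(125) = 156, σ(126) = 312, σ(127) = 128, σ(128) = 255, σ(129) = 176, σ(130) = 252, σ(131) = 132, σ(132) = 336, σ(133) = 160, σ(134) = 204, σ(135) = 240, σ(136) = 270, σ(137) = 138, σ(138) = 288, σ(139) = 140, σ(140) = 336, σ(141) = 192, σ(142) = 216, σ(143) = 168, σ(144) = 403, σ(145) = 180, σ(146) = 222, σ(147) = 228, σ(148) = 266, σ(149) = 150, σ(150) = 372, σ(151) = 152, σ(152) = 300, σ(153) = 234, σ(154) = 288, σ(155) = 192, σ(156) = 392, σ(157) = 158, σ(158) = 240, σ(159) = 216, σ(160) = 378, σ(161) = 192, σ(162) = 363, σ(163) = 164, σ(164) = 294, σ(165) = 288, σ(166) = 252, σ(167) = 168, σ(168) = 480, σ(169) = 183, σ(170) = 324, σ(171) = 260, σ(172) = 308, σ(173) = 174, σ(174) = 360, σ(175) = 248, σ(176) = 372, σ(177) = 240, σ(178) = 270, σ(179) = 180, σ(180) = 546, σ(181) = 182, σ(182) = 336, σ(183) = 248, σ(184) = 360, σ(185) = 228, σ(186) = 384, σ(187) = 216, σ(188) = 336, σ(189) = 320, σ(190) = 360, σ(191) = 192, σ(192) = 508, σ(193) = 194, σ(194) = 294, σ(195) = 336, σ(196) = 399. Summing all 196 values: 31713. (Average order: Σ_{n ≤ x} σ(n) ~ (π²/12) x². For x = 196, (π²/12)·196² ≈ 31595.89.)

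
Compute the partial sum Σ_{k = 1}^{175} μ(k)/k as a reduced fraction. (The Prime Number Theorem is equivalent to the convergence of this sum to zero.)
Σ μ(k)/k = -291895861671370214401988773976597804369856804354890517841750669749/27764983964554203230141949225149376041830084932479143674493613998285

Values of μ(k) for 1 ≤ k ≤ 175: μ(1) = 1, μ(2) = -1, μ(3) = -1, μ(5) = -1, μ(6) = 1, μ(7) = -1, μ(10) = 1, μ(11) = -1, μ(13) = -1, μ(14) = 1, μ(15) = 1, μ(17) = -1, μ(19) = -1, μ(21) = 1, μ(22) = 1, μ(23) = -1, μ(26) = 1, μ(29) = -1, μ(30) = -1, μ(31) = -1, μ(33) = 1, μ(34) = 1, μ(35) = 1, μ(37) = -1, μ(38) = 1, μ(39) = 1, μ(41) = -1, μ(42) = -1, μ(43) = -1, μ(46) = 1, μ(47) = -1, μ(51) = 1, μ(53) = -1, μ(55) = 1, μ(57) = 1, μ(58) = 1, μ(59) = -1, μ(61) = -1, μ(62) = 1, μ(65) = 1, μ(66) = -1, μ(67) = -1, μ(69) = 1, μ(70) = -1, μ(71) = -1, μ(73) = -1, μ(74) = 1, μ(77) = 1, μ(78) = -1, μ(79) = -1, μ(82) = 1, μ(83) = -1, μ(85) = 1, μ(86) = 1, μ(87) = 1, μ(89) = -1, μ(91) = 1, μ(93) = 1, μ(94) = 1, μ(95) = 1, μ(97) = -1, μ(101) = -1, μ(102) = -1, μ(103) = -1, μ(105) = -1, μ(106) = 1, μ(107) = -1, μ(109) = -1, μ(110) = -1, μ(111) = 1, μ(113) = -1, μ(114) = -1, μ(115) = 1, μ(118) = 1, μ(119) = 1, μ(122) = 1, μ(123) = 1, μ(127) = -1, μ(129) = 1, μ(130) = -1, μ(131) = -1, μ(133) = 1, μ(134) = 1, μ(137) = -1, μ(138) = -1, μ(139) = -1, μ(141) = 1, μ(142) = 1, μ(143) = 1, μ(145) = 1, μ(146) = 1, μ(149) = -1, μ(151) = -1, μ(154) = -1, μ(155) = 1, μ(157) = -1, μ(158) = 1, μ(159) = 1, μ(161) = 1, μ(163) = -1, μ(165) = -1, μ(166) = 1, μ(167) = -1, μ(170) = -1, μ(173) = -1, μ(174) = -1, with μ = 0 on non-squarefree integers. Summing μ(k)/k for k where μ(k) ≠ 0 gives -291895861671370214401988773976597804369856804354890517841750669749/27764983964554203230141949225149376041830084932479143674493613998285 ≈ -0.0105. (PNT ⟺ this sum → 0 as n → ∞.)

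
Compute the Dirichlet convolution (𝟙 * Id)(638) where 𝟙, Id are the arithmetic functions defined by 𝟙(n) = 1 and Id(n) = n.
(𝟙 * Id)(638) = 1080

Divisors of 638: [1, 2, 11, 22, 29, 58, 319, 638]. For each d | 638:
  d = 1: 𝟙(1) · Id(638/1) = 1 · 638 = 638
  d = 2: 𝟙(2) · Id(638/2) = 1 · 319 = 319
  d = 11: 𝟙(11) · Id(638/11) = 1 · 58 = 58
  d = 22: 𝟙(22) · Id(638/22) = 1 · 29 = 29
  d = 29: 𝟙(29) · Id(638/29) = 1 · 22 = 22
  d = 58: 𝟙(58) · Id(638/58) = 1 · 11 = 11
  d = 319: 𝟙(319) · Id(638/319) = 1 · 2 = 2
  d = 638: 𝟙(638) · Id(638/638) = 1 · 1 = 1
Summing: (𝟙 * Id)(638) = 638 + 319 + 58 + 29 + 22 + 11 + 2 + 1 = 1080.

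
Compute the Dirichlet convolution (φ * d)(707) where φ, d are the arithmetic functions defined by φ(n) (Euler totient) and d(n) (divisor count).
(φ * d)(707) = 816

Divisors of 707: [1, 7, 101, 707]. For each d | 707:
  d = 1: φ(1) · d(707/1) = 1 · 4 = 4
  d = 7: φ(7) · d(707/7) = 6 · 2 = 12
  d = 101: φ(101) · d(707/101) = 100 · 2 = 200
  d = 707: φ(707) · d(707/707) = 600 · 1 = 600
Summing: (φ * d)(707) = 4 + 12 + 200 + 600 = 816.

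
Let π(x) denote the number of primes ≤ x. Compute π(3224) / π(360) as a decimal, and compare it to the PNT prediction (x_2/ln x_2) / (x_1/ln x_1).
π(3224)/π(360) = 456/72 ≈ 6.3333;  PNT prediction ≈ 6.5252.

π(360) = 72 and π(3224) = 456, so π(3224)/π(360) ≈ 6.3333. The PNT-predicted ratio is (3224/ln(3224)) / (360/ln(360)) ≈ 6.5252. The two agree to within a few percent, as expected.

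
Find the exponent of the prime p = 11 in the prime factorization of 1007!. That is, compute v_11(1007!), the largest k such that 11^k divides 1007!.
v_11(1007!) = 99

Legendre's formula: v_p(n!) = Σ_{k ≥ 1} ⌊n / p^k⌋. For p = 11, n = 1007, the terms are:
  ⌊1007/11^1⌋ = ⌊1007/11⌋ = 91
  ⌊1007/11^2⌋ = ⌊1007/121⌋ = 8
(the next term ⌊1007/11^3⌋ = 0, terminating the sum). Summing: v_11(1007!) = 91 + 8 = 99.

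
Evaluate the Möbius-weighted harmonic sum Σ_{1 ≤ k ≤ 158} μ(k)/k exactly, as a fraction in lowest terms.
Σ μ(k)/k = 11043365287080119932070420984761831999214006413190917276901/1684531761605594992411227004188178295812265268947141782020470

Values of μ(k) for 1 ≤ k ≤ 158: μ(1) = 1, μ(2) = -1, μ(3) = -1, μ(5) = -1, μ(6) = 1, μ(7) = -1, μ(10) = 1, μ(11) = -1, μ(13) = -1, μ(14) = 1, μ(15) = 1, μ(17) = -1, μ(19) = -1, μ(21) = 1, μ(22) = 1, μ(23) = -1, μ(26) = 1, μ(29) = -1, μ(30) = -1, μ(31) = -1, μ(33) = 1, μ(34) = 1, μ(35) = 1, μ(37) = -1, μ(38) = 1, μ(39) = 1, μ(41) = -1, μ(42) = -1, μ(43) = -1, μ(46) = 1, μ(47) = -1, μ(51) = 1, μ(53) = -1, μ(55) = 1, μ(57) = 1, μ(58) = 1, μ(59) = -1, μ(61) = -1, μ(62) = 1, μ(65) = 1, μ(66) = -1, μ(67) = -1, μ(69) = 1, μ(70) = -1, μ(71) = -1, μ(73) = -1, μ(74) = 1, μ(77) = 1, μ(78) = -1, μ(79) = -1, μ(82) = 1, μ(83) = -1, μ(85) = 1, μ(86) = 1, μ(87) = 1, μ(89) = -1, μ(91) = 1, μ(93) = 1, μ(94) = 1, μ(95) = 1, μ(97) = -1, μ(101) = -1, μ(102) = -1, μ(103) = -1, μ(105) = -1, μ(106) = 1, μ(107) = -1, μ(109) = -1, μ(110) = -1, μ(111) = 1, μ(113) = -1, μ(114) = -1, μ(115) = 1, μ(118) = 1, μ(119) = 1, μ(122) = 1, μ(123) = 1, μ(127) = -1, μ(129) = 1, μ(130) = -1, μ(131) = -1, μ(133) = 1, μ(134) = 1, μ(137) = -1, μ(138) = -1, μ(139) = -1, μ(141) = 1, μ(142) = 1, μ(143) = 1, μ(145) = 1, μ(146) = 1, μ(149) = -1, μ(151) = -1, μ(154) = -1, μ(155) = 1, μ(157) = -1, μ(158) = 1, with μ = 0 on non-squarefree integers. Summing μ(k)/k for k where μ(k) ≠ 0 gives 11043365287080119932070420984761831999214006413190917276901/1684531761605594992411227004188178295812265268947141782020470 ≈ 0.0066. (PNT ⟺ this sum → 0 as n → ∞.)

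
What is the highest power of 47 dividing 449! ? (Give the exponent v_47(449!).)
v_47(449!) = 9

Legendre's formula: v_p(n!) = Σ_{k ≥ 1} ⌊n / p^k⌋. For p = 47, n = 449, the terms are:
  ⌊449/47^1⌋ = ⌊449/47⌋ = 9
(the next term ⌊449/47^2⌋ = 0, terminating the sum). Summing: v_47(449!) = 9 = 9.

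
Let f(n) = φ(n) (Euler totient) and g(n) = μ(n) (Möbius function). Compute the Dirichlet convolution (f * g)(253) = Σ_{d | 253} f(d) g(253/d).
(φ * μ)(253) = 189

Divisors of 253: [1, 11, 23, 253]. For each d | 253:
  d = 1: φ(1) · μ(253/1) = 1 · 1 = 1
  d = 11: φ(11) · μ(253/11) = 10 · -1 = -10
  d = 23: φ(23) · μ(253/23) = 22 · -1 = -22
  d = 253: φ(253) · μ(253/253) = 220 · 1 = 220
Summing: (φ * μ)(253) = 1 + -10 + -22 + 220 = 189.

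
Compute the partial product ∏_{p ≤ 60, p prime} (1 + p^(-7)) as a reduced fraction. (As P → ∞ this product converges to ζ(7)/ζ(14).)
∏ = 154272612488542520575194753525518049355152211393535148597853519093722799890327479251625253745654498938144626318130977279872264568832/153004583688557812714359993673162055220477902107343685743956838145087594785289245672618943212330518776423841758160619459081570916875

The primes p ≤ 60 are [2, 3, 5, 7, 11, 13, 17, 19, 23, 29, 31, 37, 41, 43, 47, 53, 59]. For each, (1 + 1/p^7) = (p^7 + 1)/p^7. Multiplying these fractions over p ∈ [2, 3, 5, 7, 11, 13, 17, 19, 23, 29, 31, 37, 41, 43, 47, 53, 59] gives 154272612488542520575194753525518049355152211393535148597853519093722799890327479251625253745654498938144626318130977279872264568832/153004583688557812714359993673162055220477902107343685743956838145087594785289245672618943212330518776423841758160619459081570916875. (In the limit P → ∞ this tends to ζ(7)/ζ(14).)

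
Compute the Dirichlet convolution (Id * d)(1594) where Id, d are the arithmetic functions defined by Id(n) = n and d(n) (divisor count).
(Id * d)(1594) = 3196

Divisors of 1594: [1, 2, 797, 1594]. For each d | 1594:
  d = 1: Id(1) · d(1594/1) = 1 · 4 = 4
  d = 2: Id(2) · d(1594/2) = 2 · 2 = 4
  d = 797: Id(797) · d(1594/797) = 797 · 2 = 1594
  d = 1594: Id(1594) · d(1594/1594) = 1594 · 1 = 1594
Summing: (Id * d)(1594) = 4 + 4 + 1594 + 1594 = 3196.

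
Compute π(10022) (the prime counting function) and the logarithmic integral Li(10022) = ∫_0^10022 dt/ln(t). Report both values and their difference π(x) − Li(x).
π(10022) = 1231;  Li(10022) ≈ 1248.53;  π(x) − Li(x) ≈ -17.53.

Direct count of primes ≤ 10022 gives π(10022) = 1231. Numerical evaluation of the logarithmic integral gives Li(10022) ≈ 1248.53. The difference π(x) − Li(x) ≈ -17.53 is typically negative for small/moderate x (Li(x) overestimates), though Littlewood's theorem shows this sign changes infinitely often.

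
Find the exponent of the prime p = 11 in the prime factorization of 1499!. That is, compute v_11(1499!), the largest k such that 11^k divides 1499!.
v_11(1499!) = 149

Legendre's formula: v_p(n!) = Σ_{k ≥ 1} ⌊n / p^k⌋. For p = 11, n = 1499, the terms are:
  ⌊1499/11^1⌋ = ⌊1499/11⌋ = 136
  ⌊1499/11^2⌋ = ⌊1499/121⌋ = 12
  ⌊1499/11^3⌋ = ⌊1499/1331⌋ = 1
(the next term ⌊1499/11^4⌋ = 0, terminating the sum). Summing: v_11(1499!) = 136 + 12 + 1 = 149.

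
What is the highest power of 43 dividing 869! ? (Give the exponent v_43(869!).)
v_43(869!) = 20

Legendre's formula: v_p(n!) = Σ_{k ≥ 1} ⌊n / p^k⌋. For p = 43, n = 869, the terms are:
  ⌊869/43^1⌋ = ⌊869/43⌋ = 20
(the next term ⌊869/43^2⌋ = 0, terminating the sum). Summing: v_43(869!) = 20 = 20.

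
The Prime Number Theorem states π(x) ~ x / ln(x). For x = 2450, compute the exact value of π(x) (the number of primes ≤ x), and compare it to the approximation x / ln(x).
π(2450) = 363;  x/ln(x) ≈ 313.95;  relative error ≈ 13.51%.

Directly count primes up to 2450: π(2450) = 363. The PNT approximation gives 2450/ln(2450) ≈ 2450/7.80384 ≈ 313.95. Relative error (π(x) − x/ln(x)) / π(x) ≈ 13.51%; the approximation is known to undercount slightly (Li(x) is a better estimate).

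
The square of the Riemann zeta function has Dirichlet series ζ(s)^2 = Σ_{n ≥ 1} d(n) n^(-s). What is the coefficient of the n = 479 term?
d(479) = 2

ζ(s)^2 = (Σ 1/m^s)(Σ 1/k^s). The coefficient of 1/n^s in the product is the number of ordered pairs (m, k) with mk = n, which equals d(n). For n = 479, divisors are [1, 479], so d(479) = 2.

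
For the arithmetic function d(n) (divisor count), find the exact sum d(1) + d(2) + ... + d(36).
Σ_{n ≤ 36} d(n) = 140

Compute d(n) for each 1 ≤ n ≤ 36: d(1) = 1, d(2) = 2, d(3) = 2, d(4) = 3, d(5) = 2, d(6) = 4, d(7) = 2, d(8) = 4, d(9) = 3, d(10) = 4, d(11) = 2, d(12) = 6, d(13) = 2, d(14) = 4, d(15) = 4, d(16) = 5, d(17) = 2, d(18) = 6, d(19) = 2, d(20) = 6, d(21) = 4, d(22) = 4, d(23) = 2, d(24) = 8, d(25) = 3, d(26) = 4, d(27) = 4, d(28) = 6, d(29) = 2, d(30) = 8, d(31) = 2, d(32) = 6, d(33) = 4, d(34) = 4, d(35) = 4, d(36) = 9. Summing all 36 values: 140. (Dirichlet's divisor formula: Σ_{n ≤ x} d(n) = x ln(x) + (2γ − 1) x + O(√x). For x = 36, the asymptotic estimate is ≈ 134.57.)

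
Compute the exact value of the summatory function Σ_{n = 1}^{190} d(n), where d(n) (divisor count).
Σ_{n ≤ 190} d(n) = 1031

Compute d(n) for each 1 ≤ n ≤ 190: d(1) = 1, d(2) = 2, d(3) = 2, d(4) = 3, d(5) = 2, d(6) = 4, d(7) = 2, d(8) = 4, d(9) = 3, d(10) = 4, d(11) = 2, d(12) = 6, d(13) = 2, d(14) = 4, d(15) = 4, d(16) = 5, d(17) = 2, d(18) = 6, d(19) = 2, d(20) = 6, d(21) = 4, d(22) = 4, d(23) = 2, d(24) = 8, d(25) = 3, d(26) = 4, d(27) = 4, d(28) = 6, d(29) = 2, d(30) = 8, d(31) = 2, d(32) = 6, d(33) = 4, d(34) = 4, d(35) = 4, d(36) = 9, d(37) = 2, d(38) = 4, d(39) = 4, d(40) = 8, d(41) = 2, d(42) = 8, d(43) = 2, d(44) = 6, d(45) = 6, d(46) = 4, d(47) = 2, d(48) = 10, d(49) = 3, d(50) = 6, d(51) = 4, d(52) = 6, d(53) = 2, d(54) = 8, d(55) = 4, d(56) = 8, d(57) = 4, d(58) = 4, d(59) = 2, d(60) = 12, d(61) = 2, d(62) = 4, d(63) = 6, d(64) = 7, d(65) = 4, d(66) = 8, d(67) = 2, d(68) = 6, d(69) = 4, d(70) = 8, d(71) = 2, d(72) = 12, d(73) = 2, d(74) = 4, d(75) = 6, d(76) = 6, d(77) = 4, d(78) = 8, d(79) = 2, d(80) = 10, d(81) = 5, d(82) = 4, d(83) = 2, d(84) = 12, d(85) = 4, d(86) = 4, d(87) = 4, d(88) = 8, d(89) = 2, d(90) = 12, d(91) = 4, d(92) = 6, d(93) = 4, d(94) = 4, d(95) = 4, d(96) = 12, d(97) = 2, d(98) = 6, d(99) = 6, d(100) = 9, d(101) = 2, d(102) = 8, d(103) = 2, d(104) = 8, d(105) = 8, d(106) = 4, d(107) = 2, d(108) = 12, d(109) = 2, d(110) = 8, d(111) = 4, d(112) = 10, d(113) = 2, d(114) = 8, d(115) = 4, d(116) = 6, d(117) = 6, d(118) = 4, d(119) = 4, d(120) = 16, d(121) = 3, d(122) = 4, d(123) = 4, d(124) = 6, d(125) = 4, d(126) = 12, d(127) = 2, d(128) = 8, d(129) = 4, d(130) = 8, d(131) = 2, d(132) = 12, d(133) = 4, d(134) = 4, d(135) = 8, d(136) = 8, d(137) = 2, d(138) = 8, d(139) = 2, d(140) = 12, d(141) = 4, d(142) = 4, d(143) = 4, d(144) = 15, d(145) = 4, d(146) = 4, d(147) = 6, d(148) = 6, d(149) = 2, d(150) = 12, d(151) = 2, d(152) = 8, d(153) = 6, d(154) = 8, d(155) = 4, d(156) = 12, d(157) = 2, d(158) = 4, d(159) = 4, d(160) = 12, d(161) = 4, d(162) = 10, d(163) = 2, d(164) = 6, d(165) = 8, d(166) = 4, d(167) = 2, d(168) = 16, d(169) = 3, d(170) = 8, d(171) = 6, d(172) = 6, d(173) = 2, d(174) = 8, d(175) = 6, d(176) = 10, d(177) = 4, d(178) = 4, d(179) = 2, d(180) = 18, d(181) = 2, d(182) = 8, d(183) = 4, d(184) = 8, d(185) = 4, d(186) = 8, d(187) = 4, d(188) = 6, d(189) = 8, d(190) = 8. Summing all 190 values: 1031. (Dirichlet's divisor formula: Σ_{n ≤ x} d(n) = x ln(x) + (2γ − 1) x + O(√x). For x = 190, the asymptotic estimate is ≈ 1026.28.)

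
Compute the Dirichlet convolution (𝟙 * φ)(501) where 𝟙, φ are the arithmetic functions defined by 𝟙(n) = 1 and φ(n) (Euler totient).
(𝟙 * φ)(501) = 501

Divisors of 501: [1, 3, 167, 501]. For each d | 501:
  d = 1: 𝟙(1) · φ(501/1) = 1 · 332 = 332
  d = 3: 𝟙(3) · φ(501/3) = 1 · 166 = 166
  d = 167: 𝟙(167) · φ(501/167) = 1 · 2 = 2
  d = 501: 𝟙(501) · φ(501/501) = 1 · 1 = 1
Summing: (𝟙 * φ)(501) = 332 + 166 + 2 + 1 = 501.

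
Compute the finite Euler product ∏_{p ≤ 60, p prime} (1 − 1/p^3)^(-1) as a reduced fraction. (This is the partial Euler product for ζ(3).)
∏ = 115000146464778681614198126342037237932886401/95672294696528702067767313816624165235458048

The primes p ≤ 60 are [2, 3, 5, 7, 11, 13, 17, 19, 23, 29, 31, 37, 41, 43, 47, 53, 59]. For each prime, (1 − 1/p^3)^(-1) = p^3 / (p^3 − 1). The product is (1 − 1/2^3)^(-1), (1 − 1/3^3)^(-1), (1 − 1/5^3)^(-1), (1 − 1/7^3)^(-1), (1 − 1/11^3)^(-1), (1 − 1/13^3)^(-1), (1 − 1/17^3)^(-1), (1 − 1/19^3)^(-1), (1 − 1/23^3)^(-1), (1 − 1/29^3)^(-1), (1 − 1/31^3)^(-1), (1 − 1/37^3)^(-1), (1 − 1/41^3)^(-1), (1 − 1/43^3)^(-1), (1 − 1/47^3)^(-1), (1 − 1/53^3)^(-1), (1 − 1/59^3)^(-1) = ∏ p^3 / (p^3 − 1) = 115000146464778681614198126342037237932886401/95672294696528702067767313816624165235458048.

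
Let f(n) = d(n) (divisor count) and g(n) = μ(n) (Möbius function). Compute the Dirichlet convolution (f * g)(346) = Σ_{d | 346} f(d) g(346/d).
(d * μ)(346) = 1

Divisors of 346: [1, 2, 173, 346]. For each d | 346:
  d = 1: d(1) · μ(346/1) = 1 · 1 = 1
  d = 2: d(2) · μ(346/2) = 2 · -1 = -2
  d = 173: d(173) · μ(346/173) = 2 · -1 = -2
  d = 346: d(346) · μ(346/346) = 4 · 1 = 4
Summing: (d * μ)(346) = 1 + -2 + -2 + 4 = 1.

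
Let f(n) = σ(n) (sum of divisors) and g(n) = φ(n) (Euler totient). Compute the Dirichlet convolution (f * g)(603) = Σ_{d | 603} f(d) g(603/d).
(σ * φ)(603) = 3618

Divisors of 603: [1, 3, 9, 67, 201, 603]. For each d | 603:
  d = 1: σ(1) · φ(603/1) = 1 · 396 = 396
  d = 3: σ(3) · φ(603/3) = 4 · 132 = 528
  d = 9: σ(9) · φ(603/9) = 13 · 66 = 858
  d = 67: σ(67) · φ(603/67) = 68 · 6 = 408
  d = 201: σ(201) · φ(603/201) = 272 · 2 = 544
  d = 603: σ(603) · φ(603/603) = 884 · 1 = 884
Summing: (σ * φ)(603) = 396 + 528 + 858 + 408 + 544 + 884 = 3618.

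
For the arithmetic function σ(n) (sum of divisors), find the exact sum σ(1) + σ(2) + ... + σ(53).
Σ_{n ≤ 53} σ(n) = 2304

Compute σ(n) for each 1 ≤ n ≤ 53: σ(1) = 1, σ(2) = 3, σ(3) = 4, σ(4) = 7, σ(5) = 6, σ(6) = 12, σ(7) = 8, σ(8) = 15, σ(9) = 13, σ(10) = 18, σ(11) = 12, σ(12) = 28, σ(13) = 14, σ(14) = 24, σ(15) = 24, σ(16) = 31, σ(17) = 18, σ(18) = 39, σ(19) = 20, σ(20) = 42, σ(21) = 32, σ(22) = 36, σ(23) = 24, σ(24) = 60, σ(25) = 31, σ(26) = 42, σ(27) = 40, σ(28) = 56, σ(29) = 30, σ(30) = 72, σ(31) = 32, σ(32) = 63, σ(33) = 48, σ(34) = 54, σ(35) = 48, σ(36) = 91, σ(37) = 38, σ(38) = 60, σ(39) = 56, σ(40) = 90, σ(41) = 42, σ(42) = 96, σ(43) = 44, σ(44) = 84, σ(45) = 78, σ(46) = 72, σ(47) = 48, σ(48) = 124, σ(49) = 57, σ(50) = 93, σ(51) = 72, σ(52) = 98, σ(53) = 54. Summing all 53 values: 2304. (Average order: Σ_{n ≤ x} σ(n) ~ (π²/12) x². For x = 53, (π²/12)·53² ≈ 2310.31.)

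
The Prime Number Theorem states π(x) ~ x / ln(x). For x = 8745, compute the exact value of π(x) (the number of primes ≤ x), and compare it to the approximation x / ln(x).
π(8745) = 1090;  x/ln(x) ≈ 963.50;  relative error ≈ 11.61%.

Directly count primes up to 8745: π(8745) = 1090. The PNT approximation gives 8745/ln(8745) ≈ 8745/9.07624 ≈ 963.50. Relative error (π(x) − x/ln(x)) / π(x) ≈ 11.61%; the approximation is known to undercount slightly (Li(x) is a better estimate).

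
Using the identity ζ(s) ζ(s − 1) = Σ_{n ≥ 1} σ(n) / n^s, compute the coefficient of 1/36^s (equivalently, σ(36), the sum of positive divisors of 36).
σ(36) = 91

In the product (Σ m^0/m^s)(Σ k / k^s) = Σ (Σ_{d | n} d) / n^s, the coefficient of 1/n^s is σ(n) = Σ_{d | n} d. For n = 36, divisors are [1, 2, 3, 4, 6, 9, 12, 18, 36]; summing: σ(36) = 91.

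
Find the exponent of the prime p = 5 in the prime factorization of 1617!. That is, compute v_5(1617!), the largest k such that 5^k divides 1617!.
v_5(1617!) = 401

Legendre's formula: v_p(n!) = Σ_{k ≥ 1} ⌊n / p^k⌋. For p = 5, n = 1617, the terms are:
  ⌊1617/5^1⌋ = ⌊1617/5⌋ = 323
  ⌊1617/5^2⌋ = ⌊1617/25⌋ = 64
  ⌊1617/5^3⌋ = ⌊1617/125⌋ = 12
  ⌊1617/5^4⌋ = ⌊1617/625⌋ = 2
(the next term ⌊1617/5^5⌋ = 0, terminating the sum). Summing: v_5(1617!) = 323 + 64 + 12 + 2 = 401.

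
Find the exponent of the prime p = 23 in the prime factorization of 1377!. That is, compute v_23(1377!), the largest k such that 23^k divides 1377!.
v_23(1377!) = 61

Legendre's formula: v_p(n!) = Σ_{k ≥ 1} ⌊n / p^k⌋. For p = 23, n = 1377, the terms are:
  ⌊1377/23^1⌋ = ⌊1377/23⌋ = 59
  ⌊1377/23^2⌋ = ⌊1377/529⌋ = 2
(the next term ⌊1377/23^3⌋ = 0, terminating the sum). Summing: v_23(1377!) = 59 + 2 = 61.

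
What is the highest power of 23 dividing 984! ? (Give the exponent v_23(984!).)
v_23(984!) = 43

Legendre's formula: v_p(n!) = Σ_{k ≥ 1} ⌊n / p^k⌋. For p = 23, n = 984, the terms are:
  ⌊984/23^1⌋ = ⌊984/23⌋ = 42
  ⌊984/23^2⌋ = ⌊984/529⌋ = 1
(the next term ⌊984/23^3⌋ = 0, terminating the sum). Summing: v_23(984!) = 42 + 1 = 43.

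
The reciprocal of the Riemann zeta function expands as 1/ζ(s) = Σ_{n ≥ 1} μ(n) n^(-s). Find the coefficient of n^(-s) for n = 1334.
μ(1334) = -1

Factor n = 1334 = 2 · 23 · 29. μ(n) = 0 if any exponent ≥ 2 (not squarefree); otherwise μ(n) = (−1)^{ω(n)} where ω(n) is the number of distinct prime factors. Applying: μ(1334) = -1.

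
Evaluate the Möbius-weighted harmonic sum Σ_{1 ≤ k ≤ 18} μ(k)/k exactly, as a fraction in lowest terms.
Σ μ(k)/k = 163/85085

Values of μ(k) for 1 ≤ k ≤ 18: μ(1) = 1, μ(2) = -1, μ(3) = -1, μ(5) = -1, μ(6) = 1, μ(7) = -1, μ(10) = 1, μ(11) = -1, μ(13) = -1, μ(14) = 1, μ(15) = 1, μ(17) = -1, with μ = 0 on non-squarefree integers. Summing μ(k)/k for k where μ(k) ≠ 0 gives 163/85085 ≈ 0.0019. (PNT ⟺ this sum → 0 as n → ∞.)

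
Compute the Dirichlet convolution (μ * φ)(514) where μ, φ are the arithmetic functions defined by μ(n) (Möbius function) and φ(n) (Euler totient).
(μ * φ)(514) = 0

Divisors of 514: [1, 2, 257, 514]. For each d | 514:
  d = 1: μ(1) · φ(514/1) = 1 · 256 = 256
  d = 2: μ(2) · φ(514/2) = -1 · 256 = -256
  d = 257: μ(257) · φ(514/257) = -1 · 1 = -1
  d = 514: μ(514) · φ(514/514) = 1 · 1 = 1
Summing: (μ * φ)(514) = 256 + -256 + -1 + 1 = 0.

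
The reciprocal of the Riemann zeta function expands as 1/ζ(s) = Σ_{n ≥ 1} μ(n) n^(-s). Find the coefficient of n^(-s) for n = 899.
μ(899) = 1

Factor n = 899 = 29 · 31. μ(n) = 0 if any exponent ≥ 2 (not squarefree); otherwise μ(n) = (−1)^{ω(n)} where ω(n) is the number of distinct prime factors. Applying: μ(899) = 1.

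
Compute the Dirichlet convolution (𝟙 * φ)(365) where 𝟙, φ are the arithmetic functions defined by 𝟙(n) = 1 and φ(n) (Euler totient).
(𝟙 * φ)(365) = 365

Divisors of 365: [1, 5, 73, 365]. For each d | 365:
  d = 1: 𝟙(1) · φ(365/1) = 1 · 288 = 288
  d = 5: 𝟙(5) · φ(365/5) = 1 · 72 = 72
  d = 73: 𝟙(73) · φ(365/73) = 1 · 4 = 4
  d = 365: 𝟙(365) · φ(365/365) = 1 · 1 = 1
Summing: (𝟙 * φ)(365) = 288 + 72 + 4 + 1 = 365.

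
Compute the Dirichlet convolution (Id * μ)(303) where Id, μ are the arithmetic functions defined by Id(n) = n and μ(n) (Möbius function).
(Id * μ)(303) = 200

Divisors of 303: [1, 3, 101, 303]. For each d | 303:
  d = 1: Id(1) · μ(303/1) = 1 · 1 = 1
  d = 3: Id(3) · μ(303/3) = 3 · -1 = -3
  d = 101: Id(101) · μ(303/101) = 101 · -1 = -101
  d = 303: Id(303) · μ(303/303) = 303 · 1 = 303
Summing: (Id * μ)(303) = 1 + -3 + -101 + 303 = 200.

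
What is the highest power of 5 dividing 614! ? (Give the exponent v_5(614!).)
v_5(614!) = 150

Legendre's formula: v_p(n!) = Σ_{k ≥ 1} ⌊n / p^k⌋. For p = 5, n = 614, the terms are:
  ⌊614/5^1⌋ = ⌊614/5⌋ = 122
  ⌊614/5^2⌋ = ⌊614/25⌋ = 24
  ⌊614/5^3⌋ = ⌊614/125⌋ = 4
(the next term ⌊614/5^4⌋ = 0, terminating the sum). Summing: v_5(614!) = 122 + 24 + 4 = 150.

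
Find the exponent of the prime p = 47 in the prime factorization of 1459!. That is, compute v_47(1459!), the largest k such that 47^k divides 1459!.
v_47(1459!) = 31

Legendre's formula: v_p(n!) = Σ_{k ≥ 1} ⌊n / p^k⌋. For p = 47, n = 1459, the terms are:
  ⌊1459/47^1⌋ = ⌊1459/47⌋ = 31
(the next term ⌊1459/47^2⌋ = 0, terminating the sum). Summing: v_47(1459!) = 31 = 31.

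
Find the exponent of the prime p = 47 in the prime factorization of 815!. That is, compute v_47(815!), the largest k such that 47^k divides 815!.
v_47(815!) = 17

Legendre's formula: v_p(n!) = Σ_{k ≥ 1} ⌊n / p^k⌋. For p = 47, n = 815, the terms are:
  ⌊815/47^1⌋ = ⌊815/47⌋ = 17
(the next term ⌊815/47^2⌋ = 0, terminating the sum). Summing: v_47(815!) = 17 = 17.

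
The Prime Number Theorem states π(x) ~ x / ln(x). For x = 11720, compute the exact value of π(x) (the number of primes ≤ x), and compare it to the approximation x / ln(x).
π(11720) = 1407;  x/ln(x) ≈ 1250.93;  relative error ≈ 11.09%.

Directly count primes up to 11720: π(11720) = 1407. The PNT approximation gives 11720/ln(11720) ≈ 11720/9.36905 ≈ 1250.93. Relative error (π(x) − x/ln(x)) / π(x) ≈ 11.09%; the approximation is known to undercount slightly (Li(x) is a better estimate).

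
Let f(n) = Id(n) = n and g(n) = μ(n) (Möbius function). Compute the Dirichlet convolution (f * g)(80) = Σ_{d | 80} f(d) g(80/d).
(Id * μ)(80) = 32

Divisors of 80: [1, 2, 4, 5, 8, 10, 16, 20, 40, 80]. For each d | 80:
  d = 1: Id(1) · μ(80/1) = 1 · 0 = 0
  d = 2: Id(2) · μ(80/2) = 2 · 0 = 0
  d = 4: Id(4) · μ(80/4) = 4 · 0 = 0
  d = 5: Id(5) · μ(80/5) = 5 · 0 = 0
  d = 8: Id(8) · μ(80/8) = 8 · 1 = 8
  d = 10: Id(10) · μ(80/10) = 10 · 0 = 0
  d = 16: Id(16) · μ(80/16) = 16 · -1 = -16
  d = 20: Id(20) · μ(80/20) = 20 · 0 = 0
  d = 40: Id(40) · μ(80/40) = 40 · -1 = -40
  d = 80: Id(80) · μ(80/80) = 80 · 1 = 80
Summing: (Id * μ)(80) = 0 + 0 + 0 + 0 + 8 + 0 + -16 + 0 + -40 + 80 = 32.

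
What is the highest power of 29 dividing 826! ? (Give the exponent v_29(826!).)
v_29(826!) = 28

Legendre's formula: v_p(n!) = Σ_{k ≥ 1} ⌊n / p^k⌋. For p = 29, n = 826, the terms are:
  ⌊826/29^1⌋ = ⌊826/29⌋ = 28
(the next term ⌊826/29^2⌋ = 0, terminating the sum). Summing: v_29(826!) = 28 = 28.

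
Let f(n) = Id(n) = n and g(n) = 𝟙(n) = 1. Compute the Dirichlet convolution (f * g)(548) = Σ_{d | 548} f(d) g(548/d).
(Id * 𝟙)(548) = 966

Divisors of 548: [1, 2, 4, 137, 274, 548]. For each d | 548:
  d = 1: Id(1) · 𝟙(548/1) = 1 · 1 = 1
  d = 2: Id(2) · 𝟙(548/2) = 2 · 1 = 2
  d = 4: Id(4) · 𝟙(548/4) = 4 · 1 = 4
  d = 137: Id(137) · 𝟙(548/137) = 137 · 1 = 137
  d = 274: Id(274) · 𝟙(548/274) = 274 · 1 = 274
  d = 548: Id(548) · 𝟙(548/548) = 548 · 1 = 548
Summing: (Id * 𝟙)(548) = 1 + 2 + 4 + 137 + 274 + 548 = 966.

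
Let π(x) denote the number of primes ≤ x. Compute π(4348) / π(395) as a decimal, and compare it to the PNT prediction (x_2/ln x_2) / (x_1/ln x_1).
π(4348)/π(395) = 593/77 ≈ 7.7013;  PNT prediction ≈ 7.8560.

π(395) = 77 and π(4348) = 593, so π(4348)/π(395) ≈ 7.7013. The PNT-predicted ratio is (4348/ln(4348)) / (395/ln(395)) ≈ 7.8560. The two agree to within a few percent, as expected.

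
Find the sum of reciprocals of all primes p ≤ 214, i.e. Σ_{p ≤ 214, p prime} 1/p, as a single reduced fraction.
Σ 1/p = 3215488142498485484492183158345029261034221047849345857469577412562094716564064084247/1645783550795210387735581011435590727981167322669649249414629852197255934130751870910

π(214) = 47, so the primes ≤ 214 are [2, 3, 5, 7, 11, 13, 17, 19, 23, 29, 31, 37, 41, 43, 47, 53, 59, 61, 67, 71, 73, 79, 83, 89, 97, 101, 103, 107, 109, 113, 127, 131, 137, 139, 149, 151, 157, 163, 167, 173, 179, 181, 191, 193, 197, 199, 211]. Summing 1/p over these primes: 3215488142498485484492183158345029261034221047849345857469577412562094716564064084247/1645783550795210387735581011435590727981167322669649249414629852197255934130751870910 ≈ 1.9538. Mertens estimate ln ln(214) + 0.2615 ≈ 1.9416.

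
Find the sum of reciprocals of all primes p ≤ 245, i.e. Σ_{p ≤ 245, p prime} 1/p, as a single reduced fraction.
Σ 1/p = 506873196134241441348690763593294873492730445394823722837469097176314709804649267964680634478659521/256041159035492609053110100510385311995538591998443060216114576417920917800321526504084465112487730

π(245) = 53, so the primes ≤ 245 are [2, 3, 5, 7, 11, 13, 17, 19, 23, 29, 31, 37, 41, 43, 47, 53, 59, 61, 67, 71, 73, 79, 83, 89, 97, 101, 103, 107, 109, 113, 127, 131, 137, 139, 149, 151, 157, 163, 167, 173, 179, 181, 191, 193, 197, 199, 211, 223, 227, 229, 233, 239, 241]. Summing 1/p over these primes: 506873196134241441348690763593294873492730445394823722837469097176314709804649267964680634478659521/256041159035492609053110100510385311995538591998443060216114576417920917800321526504084465112487730 ≈ 1.9797. Mertens estimate ln ln(245) + 0.2615 ≈ 1.9665.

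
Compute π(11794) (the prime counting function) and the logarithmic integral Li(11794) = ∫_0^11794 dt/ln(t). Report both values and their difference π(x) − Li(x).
π(11794) = 1413;  Li(11794) ≈ 1439.15;  π(x) − Li(x) ≈ -26.15.

Direct count of primes ≤ 11794 gives π(11794) = 1413. Numerical evaluation of the logarithmic integral gives Li(11794) ≈ 1439.15. The difference π(x) − Li(x) ≈ -26.15 is typically negative for small/moderate x (Li(x) overestimates), though Littlewood's theorem shows this sign changes infinitely often.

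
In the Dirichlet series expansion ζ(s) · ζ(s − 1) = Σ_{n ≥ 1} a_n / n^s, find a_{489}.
σ(489) = 656

In the product (Σ m^0/m^s)(Σ k / k^s) = Σ (Σ_{d | n} d) / n^s, the coefficient of 1/n^s is σ(n) = Σ_{d | n} d. For n = 489, divisors are [1, 3, 163, 489]; summing: σ(489) = 656.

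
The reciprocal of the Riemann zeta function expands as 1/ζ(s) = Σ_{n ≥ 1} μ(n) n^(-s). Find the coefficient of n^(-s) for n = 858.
μ(858) = 1

Factor n = 858 = 2 · 3 · 11 · 13. μ(n) = 0 if any exponent ≥ 2 (not squarefree); otherwise μ(n) = (−1)^{ω(n)} where ω(n) is the number of distinct prime factors. Applying: μ(858) = 1.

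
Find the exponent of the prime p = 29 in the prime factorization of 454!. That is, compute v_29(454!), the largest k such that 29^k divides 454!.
v_29(454!) = 15

Legendre's formula: v_p(n!) = Σ_{k ≥ 1} ⌊n / p^k⌋. For p = 29, n = 454, the terms are:
  ⌊454/29^1⌋ = ⌊454/29⌋ = 15
(the next term ⌊454/29^2⌋ = 0, terminating the sum). Summing: v_29(454!) = 15 = 15.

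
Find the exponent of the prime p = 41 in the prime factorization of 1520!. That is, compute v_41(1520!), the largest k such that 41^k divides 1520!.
v_41(1520!) = 37

Legendre's formula: v_p(n!) = Σ_{k ≥ 1} ⌊n / p^k⌋. For p = 41, n = 1520, the terms are:
  ⌊1520/41^1⌋ = ⌊1520/41⌋ = 37
(the next term ⌊1520/41^2⌋ = 0, terminating the sum). Summing: v_41(1520!) = 37 = 37.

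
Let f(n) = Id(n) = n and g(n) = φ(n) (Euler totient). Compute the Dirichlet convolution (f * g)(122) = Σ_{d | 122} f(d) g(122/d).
(Id * φ)(122) = 363

Divisors of 122: [1, 2, 61, 122]. For each d | 122:
  d = 1: Id(1) · φ(122/1) = 1 · 60 = 60
  d = 2: Id(2) · φ(122/2) = 2 · 60 = 120
  d = 61: Id(61) · φ(122/61) = 61 · 1 = 61
  d = 122: Id(122) · φ(122/122) = 122 · 1 = 122
Summing: (Id * φ)(122) = 60 + 120 + 61 + 122 = 363.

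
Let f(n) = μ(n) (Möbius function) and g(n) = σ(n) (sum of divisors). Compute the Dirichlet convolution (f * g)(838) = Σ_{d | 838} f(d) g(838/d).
(μ * σ)(838) = 838

Divisors of 838: [1, 2, 419, 838]. For each d | 838:
  d = 1: μ(1) · σ(838/1) = 1 · 1260 = 1260
  d = 2: μ(2) · σ(838/2) = -1 · 420 = -420
  d = 419: μ(419) · σ(838/419) = -1 · 3 = -3
  d = 838: μ(838) · σ(838/838) = 1 · 1 = 1
Summing: (μ * σ)(838) = 1260 + -420 + -3 + 1 = 838.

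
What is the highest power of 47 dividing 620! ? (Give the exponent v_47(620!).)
v_47(620!) = 13

Legendre's formula: v_p(n!) = Σ_{k ≥ 1} ⌊n / p^k⌋. For p = 47, n = 620, the terms are:
  ⌊620/47^1⌋ = ⌊620/47⌋ = 13
(the next term ⌊620/47^2⌋ = 0, terminating the sum). Summing: v_47(620!) = 13 = 13.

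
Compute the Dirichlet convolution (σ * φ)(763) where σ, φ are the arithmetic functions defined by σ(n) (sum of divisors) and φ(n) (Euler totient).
(σ * φ)(763) = 3052

Divisors of 763: [1, 7, 109, 763]. For each d | 763:
  d = 1: σ(1) · φ(763/1) = 1 · 648 = 648
  d = 7: σ(7) · φ(763/7) = 8 · 108 = 864
  d = 109: σ(109) · φ(763/109) = 110 · 6 = 660
  d = 763: σ(763) · φ(763/763) = 880 · 1 = 880
Summing: (σ * φ)(763) = 648 + 864 + 660 + 880 = 3052.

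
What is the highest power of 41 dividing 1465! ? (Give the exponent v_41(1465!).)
v_41(1465!) = 35

Legendre's formula: v_p(n!) = Σ_{k ≥ 1} ⌊n / p^k⌋. For p = 41, n = 1465, the terms are:
  ⌊1465/41^1⌋ = ⌊1465/41⌋ = 35
(the next term ⌊1465/41^2⌋ = 0, terminating the sum). Summing: v_41(1465!) = 35 = 35.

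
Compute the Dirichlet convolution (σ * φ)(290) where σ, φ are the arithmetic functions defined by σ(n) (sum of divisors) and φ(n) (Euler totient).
(σ * φ)(290) = 2320

Divisors of 290: [1, 2, 5, 10, 29, 58, 145, 290]. For each d | 290:
  d = 1: σ(1) · φ(290/1) = 1 · 112 = 112
  d = 2: σ(2) · φ(290/2) = 3 · 112 = 336
  d = 5: σ(5) · φ(290/5) = 6 · 28 = 168
  d = 10: σ(10) · φ(290/10) = 18 · 28 = 504
  d = 29: σ(29) · φ(290/29) = 30 · 4 = 120
  d = 58: σ(58) · φ(290/58) = 90 · 4 = 360
  d = 145: σ(145) · φ(290/145) = 180 · 1 = 180
  d = 290: σ(290) · φ(290/290) = 540 · 1 = 540
Summing: (σ * φ)(290) = 112 + 336 + 168 + 504 + 120 + 360 + 180 + 540 = 2320.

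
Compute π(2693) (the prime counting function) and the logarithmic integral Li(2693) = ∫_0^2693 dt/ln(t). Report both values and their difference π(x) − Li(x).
π(2693) = 392;  Li(2693) ≈ 404.16;  π(x) − Li(x) ≈ -12.16.

Direct count of primes ≤ 2693 gives π(2693) = 392. Numerical evaluation of the logarithmic integral gives Li(2693) ≈ 404.16. The difference π(x) − Li(x) ≈ -12.16 is typically negative for small/moderate x (Li(x) overestimates), though Littlewood's theorem shows this sign changes infinitely often.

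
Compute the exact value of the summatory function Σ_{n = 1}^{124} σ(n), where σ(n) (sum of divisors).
Σ_{n ≤ 124} σ(n) = 12684

Compute σ(n) for each 1 ≤ n ≤ 124: σ(1) = 1, σ(2) = 3, σ(3) = 4, σ(4) = 7, σ(5) = 6, σ(6) = 12, σ(7) = 8, σ(8) = 15, σ(9) = 13, σ(10) = 18, σ(11) = 12, σ(12) = 28, σ(13) = 14, σ(14) = 24, σ(15) = 24, σ(16) = 31, σ(17) = 18, σ(18) = 39, σ(19) = 20, σ(20) = 42, σ(21) = 32, σ(22) = 36, σ(23) = 24, σ(24) = 60, σ(25) = 31, σ(26) = 42, σ(27) = 40, σ(28) = 56, σ(29) = 30, σ(30) = 72, σ(31) = 32, σ(32) = 63, σ(33) = 48, σ(34) = 54, σ(35) = 48, σ(36) = 91, σ(37) = 38, σ(38) = 60, σ(39) = 56, σ(40) = 90, σ(41) = 42, σ(42) = 96, σ(43) = 44, σ(44) = 84, σ(45) = 78, σ(46) = 72, σ(47) = 48, σ(48) = 124, σ(49) = 57, σ(50) = 93, σ(51) = 72, σ(52) = 98, σ(53) = 54, σ(54) = 120, σ(55) = 72, σ(56) = 120, σ(57) = 80, σ(58) = 90, σ(59) = 60, σ(60) = 168, σ(61) = 62, σ(62) = 96, σ(63) = 104, σ(64) = 127, σ(65) = 84, σ(66) = 144, σ(67) = 68, σ(68) = 126, σ(69) = 96, σ(70) = 144, σ(71) = 72, σ(72) = 195, σ(73) = 74, σ(74) = 114, σ(75) = 124, σ(76) = 140, σ(77) = 96, σ(78) = 168, σ(79) = 80, σ(80) = 186, σ(81) = 121, σ(82) = 126, σ(83) = 84, σ(84) = 224, σ(85) = 108, σ(86) = 132, σ(87) = 120, σ(88) = 180, σ(89) = 90, σ(90) = 234, σ(91) = 112, σ(92) = 168, σ(93) = 128, σ(94) = 144, σ(95) = 120, σ(96) = 252, σ(97) = 98, σ(98) = 171, σ(99) = 156, σ(100) = 217, σ(101) = 102, σ(102) = 216, σ(103) = 104, σ(104) = 210, σ(105) = 192, σ(106) = 162, σ(107) = 108, σ(108) = 280, σ(109) = 110, σ(110) = 216, σ(111) = 152, σ(112) = 248, σ(113) = 114, σ(114) = 240, σ(115) = 144, σ(116) = 210, σ(117) = 182, σ(118) = 180, σ(119) = 144, σ(120) = 360, σ(121) = 133, σ(122) = 186, σ(123) = 168, σ(124) = 224. Summing all 124 values: 12684. (Average order: Σ_{n ≤ x} σ(n) ~ (π²/12) x². For x = 124, (π²/12)·124² ≈ 12646.25.)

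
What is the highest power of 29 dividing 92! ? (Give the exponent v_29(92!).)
v_29(92!) = 3

Legendre's formula: v_p(n!) = Σ_{k ≥ 1} ⌊n / p^k⌋. For p = 29, n = 92, the terms are:
  ⌊92/29^1⌋ = ⌊92/29⌋ = 3
(the next term ⌊92/29^2⌋ = 0, terminating the sum). Summing: v_29(92!) = 3 = 3.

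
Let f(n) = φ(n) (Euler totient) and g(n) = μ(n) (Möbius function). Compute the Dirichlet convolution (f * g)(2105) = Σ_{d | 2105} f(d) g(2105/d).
(φ * μ)(2105) = 1257

Divisors of 2105: [1, 5, 421, 2105]. For each d | 2105:
  d = 1: φ(1) · μ(2105/1) = 1 · 1 = 1
  d = 5: φ(5) · μ(2105/5) = 4 · -1 = -4
  d = 421: φ(421) · μ(2105/421) = 420 · -1 = -420
  d = 2105: φ(2105) · μ(2105/2105) = 1680 · 1 = 1680
Summing: (φ * μ)(2105) = 1 + -4 + -420 + 1680 = 1257.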